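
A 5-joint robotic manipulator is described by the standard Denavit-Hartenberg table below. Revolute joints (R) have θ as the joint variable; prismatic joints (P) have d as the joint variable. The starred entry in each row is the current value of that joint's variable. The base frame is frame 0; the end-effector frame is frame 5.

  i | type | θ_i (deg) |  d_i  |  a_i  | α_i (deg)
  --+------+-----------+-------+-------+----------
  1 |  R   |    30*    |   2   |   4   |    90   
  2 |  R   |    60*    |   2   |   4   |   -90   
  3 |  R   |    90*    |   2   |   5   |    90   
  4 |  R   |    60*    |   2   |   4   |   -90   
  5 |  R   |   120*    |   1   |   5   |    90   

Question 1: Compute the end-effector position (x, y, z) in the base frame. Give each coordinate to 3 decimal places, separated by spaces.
-0.104 3.270 5.346

after link 1: o_1 = (3.4641, 2.0000, 2.0000)
after link 2: o_2 = (6.1962, 1.2679, 5.4641)
after link 3: o_3 = (2.1962, 4.7321, 6.4641)
after link 4: o_4 = (-0.5359, 5.4641, 9.9282)
after link 5: o_5 = (-0.1041, 3.2700, 5.3457)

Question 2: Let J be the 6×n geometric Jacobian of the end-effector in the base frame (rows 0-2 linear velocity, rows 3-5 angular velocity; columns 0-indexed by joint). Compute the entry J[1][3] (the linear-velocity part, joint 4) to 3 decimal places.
-1.508

axis z_3 = (0.4330,0.2500,0.8660); lever o_n−o_3 = (-2.3002,-1.4620,-1.1184)
cross product → J_v[:, 3] = (0.9865,-1.5078,-0.0580)
J_ω[:, 3] = z_3
entry J[1][3] = -1.5078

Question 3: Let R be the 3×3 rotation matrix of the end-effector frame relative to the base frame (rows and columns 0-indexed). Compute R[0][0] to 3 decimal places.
End-effector x-axis (col 0 of R) = (0.0748,-0.2455,-0.9665)
R[0][0] = 0.0748

0.075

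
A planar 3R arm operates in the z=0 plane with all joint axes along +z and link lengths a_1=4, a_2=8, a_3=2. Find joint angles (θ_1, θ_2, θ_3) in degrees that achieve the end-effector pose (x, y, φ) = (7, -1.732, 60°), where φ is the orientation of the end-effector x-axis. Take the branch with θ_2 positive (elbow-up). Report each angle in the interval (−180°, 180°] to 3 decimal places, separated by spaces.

wrist centre = target − a_3·(cos φ, sin φ) = (6.0000, -3.4641)
cos θ_2 = (47.9996−4²−8²)/(2·4·8) = -0.5000; θ_2 = 120.0004° (elbow-up)
β = atan2(-3.4641,6.0000) = -29.9996°; ψ = atan2(6.9282,-0.0000) = 90.0004°
θ_1 = β − ψ = -120.0000°
θ_3 = φ − θ_1 − θ_2 = 59.9996° (wrapped to (-180°,180°])

-120.000 120.000 60.000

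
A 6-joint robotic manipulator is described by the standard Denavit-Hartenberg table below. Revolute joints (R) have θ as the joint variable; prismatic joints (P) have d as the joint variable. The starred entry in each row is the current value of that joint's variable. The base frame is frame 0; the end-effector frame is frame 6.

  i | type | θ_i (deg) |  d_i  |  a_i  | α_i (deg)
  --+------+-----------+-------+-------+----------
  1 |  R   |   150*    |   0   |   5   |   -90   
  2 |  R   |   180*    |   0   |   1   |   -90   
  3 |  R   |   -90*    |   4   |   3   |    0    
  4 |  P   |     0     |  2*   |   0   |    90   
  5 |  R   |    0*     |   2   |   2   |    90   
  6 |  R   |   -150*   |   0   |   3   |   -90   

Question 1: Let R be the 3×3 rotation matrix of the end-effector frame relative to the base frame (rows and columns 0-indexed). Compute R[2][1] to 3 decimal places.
1.000

End-effector y-axis (col 1 of R) = (0.0000,-0.0000,1.0000)
R[2][1] = 1.0000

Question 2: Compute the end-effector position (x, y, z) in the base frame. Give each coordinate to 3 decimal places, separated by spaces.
-5.098 0.170 6.000

after link 1: o_1 = (-4.3301, 2.5000, 0.0000)
after link 2: o_2 = (-3.4641, 2.0000, -0.0000)
after link 3: o_3 = (-4.9641, -0.5981, 4.0000)
after link 4: o_4 = (-4.9641, -0.5981, 6.0000)
after link 5: o_5 = (-7.6962, -1.3301, 6.0000)
after link 6: o_6 = (-5.0981, 0.1699, 6.0000)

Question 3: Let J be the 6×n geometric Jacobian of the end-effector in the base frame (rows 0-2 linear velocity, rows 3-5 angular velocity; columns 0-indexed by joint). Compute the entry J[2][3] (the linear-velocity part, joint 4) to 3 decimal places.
prismatic axis z_3 = (0.0000,-0.0000,1.0000)
J_v[:, 3] = z_3; J_ω[:, 3] = (0,0,0)
entry J[2][3] = 1.0000

1.000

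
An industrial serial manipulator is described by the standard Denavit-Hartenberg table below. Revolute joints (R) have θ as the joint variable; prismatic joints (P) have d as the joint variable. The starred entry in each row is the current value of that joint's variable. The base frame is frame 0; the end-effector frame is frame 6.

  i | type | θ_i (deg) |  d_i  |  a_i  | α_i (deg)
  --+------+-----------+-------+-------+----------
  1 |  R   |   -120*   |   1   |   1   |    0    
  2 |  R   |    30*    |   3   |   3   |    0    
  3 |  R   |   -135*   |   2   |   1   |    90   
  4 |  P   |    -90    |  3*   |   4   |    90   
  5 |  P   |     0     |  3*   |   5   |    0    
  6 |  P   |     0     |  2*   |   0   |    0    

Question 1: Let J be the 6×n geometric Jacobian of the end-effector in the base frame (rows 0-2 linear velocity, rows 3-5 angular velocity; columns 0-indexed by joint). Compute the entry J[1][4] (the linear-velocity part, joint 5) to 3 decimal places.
prismatic axis z_4 = (0.7071,-0.7071,-0.0000)
J_v[:, 4] = z_4; J_ω[:, 4] = (0,0,0)
entry J[1][4] = -0.7071

-0.707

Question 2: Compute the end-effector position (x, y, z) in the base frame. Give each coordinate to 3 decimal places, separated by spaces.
after link 1: o_1 = (-0.5000, -0.8660, 1.0000)
after link 2: o_2 = (-0.5000, -3.8660, 4.0000)
after link 3: o_3 = (-1.2071, -3.1589, 6.0000)
after link 4: o_4 = (0.9142, -1.0376, 2.0000)
after link 5: o_5 = (3.0355, -3.1589, -3.0000)
after link 6: o_6 = (4.4497, -4.5731, -3.0000)

4.450 -4.573 -3.000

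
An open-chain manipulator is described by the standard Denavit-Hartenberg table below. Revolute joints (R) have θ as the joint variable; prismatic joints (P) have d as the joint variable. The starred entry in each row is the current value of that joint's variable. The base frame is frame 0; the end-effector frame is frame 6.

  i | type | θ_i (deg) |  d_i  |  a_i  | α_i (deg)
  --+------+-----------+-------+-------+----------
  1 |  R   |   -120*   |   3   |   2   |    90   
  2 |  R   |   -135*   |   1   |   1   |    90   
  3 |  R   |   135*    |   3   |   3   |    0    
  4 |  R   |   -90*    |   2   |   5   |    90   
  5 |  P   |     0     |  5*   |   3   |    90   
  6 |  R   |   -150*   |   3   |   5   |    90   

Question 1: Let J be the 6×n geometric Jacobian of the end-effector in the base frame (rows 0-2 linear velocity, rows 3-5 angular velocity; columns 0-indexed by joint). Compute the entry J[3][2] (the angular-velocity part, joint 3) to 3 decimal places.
0.354

axis z_2 = (0.3536,0.6124,0.7071); lever o_n−o_2 = (-1.0539,4.0716,-0.1707)
cross product → J_v[:, 2] = (-2.9836,-0.6849,2.0849)
J_ω[:, 2] = z_2
entry J[3][2] = 0.3536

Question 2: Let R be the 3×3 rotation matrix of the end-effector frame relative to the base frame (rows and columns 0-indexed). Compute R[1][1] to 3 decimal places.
End-effector y-axis (col 1 of R) = (-0.3536,-0.6124,-0.7071)
R[1][1] = -0.6124

-0.612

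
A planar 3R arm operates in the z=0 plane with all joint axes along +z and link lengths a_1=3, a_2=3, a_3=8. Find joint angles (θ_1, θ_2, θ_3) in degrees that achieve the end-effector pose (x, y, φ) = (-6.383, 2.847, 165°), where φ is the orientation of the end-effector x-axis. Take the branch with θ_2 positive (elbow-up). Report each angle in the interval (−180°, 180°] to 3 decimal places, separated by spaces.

wrist centre = target − a_3·(cos φ, sin φ) = (1.3444, 0.7764)
cos θ_2 = (2.4103−3²−3²)/(2·3·3) = -0.8661; θ_2 = 150.0079° (elbow-up)
β = atan2(0.7764,1.3444) = 30.0081°; ψ = atan2(1.4996,0.4017) = 75.0040°
θ_1 = β − ψ = -44.9958°
θ_3 = φ − θ_1 − θ_2 = 59.9879° (wrapped to (-180°,180°])

-44.996 150.008 59.988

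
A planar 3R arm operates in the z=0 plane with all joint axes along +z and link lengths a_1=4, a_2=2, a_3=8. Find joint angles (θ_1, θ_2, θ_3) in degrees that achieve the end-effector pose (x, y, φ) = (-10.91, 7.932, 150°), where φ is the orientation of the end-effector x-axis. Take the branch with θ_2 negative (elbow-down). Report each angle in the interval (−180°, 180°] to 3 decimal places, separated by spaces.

149.997 -44.992 44.995

wrist centre = target − a_3·(cos φ, sin φ) = (-3.9818, 3.9320)
cos θ_2 = (31.3153−4²−2²)/(2·4·2) = 0.7072; θ_2 = -44.9918° (elbow-down)
β = atan2(3.9320,-3.9818) = 135.3605°; ψ = atan2(-1.4140,5.4144) = -14.6363°
θ_1 = β − ψ = 149.9968°
θ_3 = φ − θ_1 − θ_2 = 44.9950° (wrapped to (-180°,180°])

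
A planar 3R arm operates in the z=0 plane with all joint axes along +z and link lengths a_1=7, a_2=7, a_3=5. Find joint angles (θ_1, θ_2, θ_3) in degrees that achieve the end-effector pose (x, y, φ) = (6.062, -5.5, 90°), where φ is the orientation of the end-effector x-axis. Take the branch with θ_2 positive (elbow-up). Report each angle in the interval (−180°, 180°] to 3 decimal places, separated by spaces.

-90.001 60.001 120.000

wrist centre = target − a_3·(cos φ, sin φ) = (6.0620, -10.5000)
cos θ_2 = (146.9978−7²−7²)/(2·7·7) = 0.5000; θ_2 = 60.0015° (elbow-up)
β = atan2(-10.5000,6.0620) = -60.0007°; ψ = atan2(6.0623,10.4998) = 30.0007°
θ_1 = β − ψ = -90.0015°
θ_3 = φ − θ_1 − θ_2 = 120.0000° (wrapped to (-180°,180°])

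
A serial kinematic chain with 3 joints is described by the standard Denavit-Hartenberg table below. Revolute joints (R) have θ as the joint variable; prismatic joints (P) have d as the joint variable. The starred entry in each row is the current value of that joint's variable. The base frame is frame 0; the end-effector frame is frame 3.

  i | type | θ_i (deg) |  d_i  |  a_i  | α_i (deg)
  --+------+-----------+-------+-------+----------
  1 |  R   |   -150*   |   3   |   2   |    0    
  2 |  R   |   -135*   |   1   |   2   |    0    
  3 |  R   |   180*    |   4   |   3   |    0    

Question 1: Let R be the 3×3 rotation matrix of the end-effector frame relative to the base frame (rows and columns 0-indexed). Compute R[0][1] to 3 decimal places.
0.966

End-effector y-axis (col 1 of R) = (0.9659,-0.2588,0.0000)
R[0][1] = 0.9659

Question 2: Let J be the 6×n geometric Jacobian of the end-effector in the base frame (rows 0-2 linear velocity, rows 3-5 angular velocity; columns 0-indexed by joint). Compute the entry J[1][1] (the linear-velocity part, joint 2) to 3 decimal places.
axis z_1 = (0.0000,0.0000,1.0000); lever o_n−o_1 = (-0.2588,-0.9659,5.0000)
cross product → J_v[:, 1] = (0.9659,-0.2588,0.0000)
J_ω[:, 1] = z_1
entry J[1][1] = -0.2588

-0.259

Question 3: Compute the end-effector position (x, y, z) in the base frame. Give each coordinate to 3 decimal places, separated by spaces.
after link 1: o_1 = (-1.7321, -1.0000, 3.0000)
after link 2: o_2 = (-1.2144, 0.9319, 4.0000)
after link 3: o_3 = (-1.9909, -1.9659, 8.0000)

-1.991 -1.966 8.000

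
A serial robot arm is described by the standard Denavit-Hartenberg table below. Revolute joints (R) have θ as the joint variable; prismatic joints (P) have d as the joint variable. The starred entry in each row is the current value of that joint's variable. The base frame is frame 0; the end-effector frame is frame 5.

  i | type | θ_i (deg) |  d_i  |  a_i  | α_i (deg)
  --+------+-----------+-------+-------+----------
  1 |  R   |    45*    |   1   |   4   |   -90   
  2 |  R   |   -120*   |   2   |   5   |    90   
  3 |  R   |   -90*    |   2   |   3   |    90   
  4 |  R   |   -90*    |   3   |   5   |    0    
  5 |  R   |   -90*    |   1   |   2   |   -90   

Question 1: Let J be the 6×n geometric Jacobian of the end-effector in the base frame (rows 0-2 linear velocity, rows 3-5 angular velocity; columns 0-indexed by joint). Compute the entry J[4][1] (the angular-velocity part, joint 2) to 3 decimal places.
axis z_1 = (-0.7071,0.7071,0.0000); lever o_n−o_1 = (0.7765,2.1907,2.3660)
cross product → J_v[:, 1] = (1.6730,1.6730,-2.0981)
J_ω[:, 1] = z_1
entry J[4][1] = 0.7071

0.707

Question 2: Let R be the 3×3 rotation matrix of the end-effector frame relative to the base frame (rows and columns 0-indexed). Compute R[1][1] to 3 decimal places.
End-effector y-axis (col 1 of R) = (-0.3536,-0.3536,0.8660)
R[1][1] = -0.3536

-0.354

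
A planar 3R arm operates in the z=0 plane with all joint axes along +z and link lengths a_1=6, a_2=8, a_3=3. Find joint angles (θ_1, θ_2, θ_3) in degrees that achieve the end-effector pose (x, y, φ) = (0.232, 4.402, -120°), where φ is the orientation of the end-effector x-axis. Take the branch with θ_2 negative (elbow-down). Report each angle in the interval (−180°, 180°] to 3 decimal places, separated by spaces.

150.000 -119.999 -150.001

wrist centre = target − a_3·(cos φ, sin φ) = (1.7320, 7.0001)
cos θ_2 = (52.0009−6²−8²)/(2·6·8) = -0.5000; θ_2 = -119.9994° (elbow-down)
β = atan2(7.0001,1.7320) = 76.1027°; ψ = atan2(-6.9282,2.0001) = -73.8974°
θ_1 = β − ψ = 150.0001°
θ_3 = φ − θ_1 − θ_2 = -150.0007° (wrapped to (-180°,180°])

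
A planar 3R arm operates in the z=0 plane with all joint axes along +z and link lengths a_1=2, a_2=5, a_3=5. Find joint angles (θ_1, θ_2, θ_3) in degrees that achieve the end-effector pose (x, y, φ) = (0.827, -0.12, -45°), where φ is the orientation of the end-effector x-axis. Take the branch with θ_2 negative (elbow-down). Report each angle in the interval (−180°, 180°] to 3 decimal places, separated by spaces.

-135.006 -119.993 -150.001

wrist centre = target − a_3·(cos φ, sin φ) = (-2.7085, 3.4155)
cos θ_2 = (19.0020−2²−5²)/(2·2·5) = -0.4999; θ_2 = -119.9933° (elbow-down)
β = atan2(3.4155,-2.7085) = 128.4146°; ψ = atan2(-4.3304,-0.4995) = -96.5797°
θ_1 = β − ψ = 224.9943°
θ_3 = φ − θ_1 − θ_2 = -150.0010° (wrapped to (-180°,180°])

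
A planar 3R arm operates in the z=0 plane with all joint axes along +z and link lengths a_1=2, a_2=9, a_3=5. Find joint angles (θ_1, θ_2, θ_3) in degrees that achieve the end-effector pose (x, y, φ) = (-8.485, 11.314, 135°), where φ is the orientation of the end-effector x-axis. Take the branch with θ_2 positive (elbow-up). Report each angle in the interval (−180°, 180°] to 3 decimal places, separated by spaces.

45.000 89.997 0.003

wrist centre = target − a_3·(cos φ, sin φ) = (-4.9495, 7.7785)
cos θ_2 = (85.0017−2²−9²)/(2·2·9) = 0.0000; θ_2 = 89.9972° (elbow-up)
β = atan2(7.7785,-4.9495) = 122.4687°; ψ = atan2(9.0000,2.0004) = 77.4685°
θ_1 = β − ψ = 45.0002°
θ_3 = φ − θ_1 − θ_2 = 0.0026° (wrapped to (-180°,180°])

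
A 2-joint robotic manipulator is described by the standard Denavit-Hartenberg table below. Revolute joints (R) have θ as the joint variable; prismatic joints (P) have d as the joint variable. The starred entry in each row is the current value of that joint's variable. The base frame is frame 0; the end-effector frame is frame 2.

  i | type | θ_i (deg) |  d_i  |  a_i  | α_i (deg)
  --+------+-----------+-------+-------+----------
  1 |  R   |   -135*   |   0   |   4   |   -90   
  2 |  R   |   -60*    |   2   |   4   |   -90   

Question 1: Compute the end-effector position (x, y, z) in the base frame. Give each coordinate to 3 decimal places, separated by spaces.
after link 1: o_1 = (-2.8284, -2.8284, 0.0000)
after link 2: o_2 = (-2.8284, -5.6569, 3.4641)

-2.828 -5.657 3.464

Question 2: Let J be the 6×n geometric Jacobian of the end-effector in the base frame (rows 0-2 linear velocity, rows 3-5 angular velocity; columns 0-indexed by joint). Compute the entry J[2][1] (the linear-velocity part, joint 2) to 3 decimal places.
axis z_1 = (0.7071,-0.7071,0.0000); lever o_n−o_1 = (0.0000,-2.8284,3.4641)
cross product → J_v[:, 1] = (-2.4495,-2.4495,-2.0000)
J_ω[:, 1] = z_1
entry J[2][1] = -2.0000

-2.000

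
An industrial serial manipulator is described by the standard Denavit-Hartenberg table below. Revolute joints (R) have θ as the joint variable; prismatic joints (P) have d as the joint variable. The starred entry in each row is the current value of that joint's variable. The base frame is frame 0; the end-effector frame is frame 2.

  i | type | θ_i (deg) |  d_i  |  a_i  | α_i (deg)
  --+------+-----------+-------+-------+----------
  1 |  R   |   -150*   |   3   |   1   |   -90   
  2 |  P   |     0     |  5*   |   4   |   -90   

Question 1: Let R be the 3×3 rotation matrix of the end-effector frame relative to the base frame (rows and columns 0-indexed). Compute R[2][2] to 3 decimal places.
-1.000

End-effector z-axis (col 2 of R) = (0.0000,-0.0000,-1.0000)
R[2][2] = -1.0000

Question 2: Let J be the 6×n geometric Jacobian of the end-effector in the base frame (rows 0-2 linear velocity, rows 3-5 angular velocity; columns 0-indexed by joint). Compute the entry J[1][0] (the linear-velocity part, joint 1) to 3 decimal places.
axis z_0 = ẑ; lever o_n−o_0 = (-1.8301,-6.8301,3.0000)
cross product → J_v[:, 0] = (6.8301,-1.8301,0.0000)
J_ω[:, 0] = z_0
entry J[1][0] = -1.8301

-1.830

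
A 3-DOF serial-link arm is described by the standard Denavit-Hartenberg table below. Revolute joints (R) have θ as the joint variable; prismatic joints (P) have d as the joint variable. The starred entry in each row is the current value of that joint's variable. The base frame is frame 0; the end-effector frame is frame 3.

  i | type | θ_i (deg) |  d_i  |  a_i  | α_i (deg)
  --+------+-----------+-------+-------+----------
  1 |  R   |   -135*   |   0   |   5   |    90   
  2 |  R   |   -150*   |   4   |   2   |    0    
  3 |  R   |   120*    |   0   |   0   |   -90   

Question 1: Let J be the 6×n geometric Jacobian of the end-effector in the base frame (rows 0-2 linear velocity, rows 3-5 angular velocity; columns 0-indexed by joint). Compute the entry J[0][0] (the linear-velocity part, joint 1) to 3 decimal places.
-0.518

axis z_0 = ẑ; lever o_n−o_0 = (-5.1392,0.5176,-1.0000)
cross product → J_v[:, 0] = (-0.5176,-5.1392,0.0000)
J_ω[:, 0] = z_0
entry J[0][0] = -0.5176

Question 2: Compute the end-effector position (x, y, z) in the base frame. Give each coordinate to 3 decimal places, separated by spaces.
after link 1: o_1 = (-3.5355, -3.5355, 0.0000)
after link 2: o_2 = (-5.1392, 0.5176, -1.0000)
after link 3: o_3 = (-5.1392, 0.5176, -1.0000)

-5.139 0.518 -1.000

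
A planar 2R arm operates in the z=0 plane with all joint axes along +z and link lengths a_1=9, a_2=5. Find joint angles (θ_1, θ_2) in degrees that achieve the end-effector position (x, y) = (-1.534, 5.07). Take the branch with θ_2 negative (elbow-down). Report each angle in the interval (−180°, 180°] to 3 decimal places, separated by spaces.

cos θ_2 = (28.0581−9²−5²)/(2·9·5) = -0.8660; θ_2 = -149.9996° (elbow-down)
β = atan2(5.0700,-1.5340) = 106.8339°; ψ = atan2(-2.5000,4.6699) = -28.1624°
θ_1 = β − ψ = 134.9964°

134.996 -150.000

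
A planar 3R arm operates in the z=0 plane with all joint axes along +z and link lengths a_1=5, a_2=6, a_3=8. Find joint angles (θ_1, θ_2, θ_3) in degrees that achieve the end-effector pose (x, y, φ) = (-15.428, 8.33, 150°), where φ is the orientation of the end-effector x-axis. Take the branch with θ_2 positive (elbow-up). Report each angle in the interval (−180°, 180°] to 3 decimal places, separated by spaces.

wrist centre = target − a_3·(cos φ, sin φ) = (-8.4998, 4.3300)
cos θ_2 = (90.9954−5²−6²)/(2·5·6) = 0.4999; θ_2 = 60.0050° (elbow-up)
β = atan2(4.3300,-8.4998) = 153.0046°; ψ = atan2(5.1964,7.9995) = 33.0073°
θ_1 = β − ψ = 119.9973°
θ_3 = φ − θ_1 − θ_2 = -30.0023° (wrapped to (-180°,180°])

119.997 60.005 -30.002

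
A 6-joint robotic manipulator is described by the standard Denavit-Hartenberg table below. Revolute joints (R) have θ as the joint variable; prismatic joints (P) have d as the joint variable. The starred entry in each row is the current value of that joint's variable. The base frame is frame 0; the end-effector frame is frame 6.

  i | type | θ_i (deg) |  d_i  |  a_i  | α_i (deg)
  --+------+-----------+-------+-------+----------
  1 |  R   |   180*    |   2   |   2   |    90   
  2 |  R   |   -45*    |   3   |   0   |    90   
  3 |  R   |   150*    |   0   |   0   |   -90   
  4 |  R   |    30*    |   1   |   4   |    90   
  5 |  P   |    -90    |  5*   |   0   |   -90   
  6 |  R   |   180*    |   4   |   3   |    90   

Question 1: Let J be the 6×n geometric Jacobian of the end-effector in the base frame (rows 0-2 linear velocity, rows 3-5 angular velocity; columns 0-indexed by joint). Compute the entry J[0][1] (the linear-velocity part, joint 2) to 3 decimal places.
6.954

axis z_1 = (0.0000,1.0000,0.0000); lever o_n−o_1 = (7.4212,4.2500,6.9544)
cross product → J_v[:, 1] = (6.9544,-0.0000,-7.4212)
J_ω[:, 1] = z_1
entry J[0][1] = 6.9544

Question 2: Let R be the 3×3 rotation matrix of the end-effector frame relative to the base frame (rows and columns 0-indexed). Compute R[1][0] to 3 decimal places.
End-effector x-axis (col 0 of R) = (0.3536,-0.8660,0.3536)
R[1][0] = -0.8660

-0.866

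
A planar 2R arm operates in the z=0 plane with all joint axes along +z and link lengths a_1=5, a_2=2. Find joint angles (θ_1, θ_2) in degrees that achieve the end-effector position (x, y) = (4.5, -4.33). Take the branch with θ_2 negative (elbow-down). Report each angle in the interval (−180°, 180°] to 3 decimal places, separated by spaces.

cos θ_2 = (38.9989−5²−2²)/(2·5·2) = 0.4999; θ_2 = -60.0036° (elbow-down)
β = atan2(-4.3300,4.5000) = -43.8970°; ψ = atan2(-1.7321,5.9999) = -16.1030°
θ_1 = β − ψ = -27.7941°

-27.794 -60.004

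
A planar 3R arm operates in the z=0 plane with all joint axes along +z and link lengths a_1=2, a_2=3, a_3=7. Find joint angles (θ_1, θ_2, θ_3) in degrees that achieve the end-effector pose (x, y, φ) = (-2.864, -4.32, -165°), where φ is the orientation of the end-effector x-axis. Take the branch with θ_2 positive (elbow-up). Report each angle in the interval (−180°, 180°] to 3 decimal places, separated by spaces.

-60.014 45.024 -150.010

wrist centre = target − a_3·(cos φ, sin φ) = (3.8975, -2.5083)
cos θ_2 = (21.4818−2²−3²)/(2·2·3) = 0.7068; θ_2 = 45.0238° (elbow-up)
β = atan2(-2.5083,3.8975) = -32.7638°; ψ = atan2(2.1222,4.1204) = 27.2504°
θ_1 = β − ψ = -60.0141°
θ_3 = φ − θ_1 − θ_2 = -150.0096° (wrapped to (-180°,180°])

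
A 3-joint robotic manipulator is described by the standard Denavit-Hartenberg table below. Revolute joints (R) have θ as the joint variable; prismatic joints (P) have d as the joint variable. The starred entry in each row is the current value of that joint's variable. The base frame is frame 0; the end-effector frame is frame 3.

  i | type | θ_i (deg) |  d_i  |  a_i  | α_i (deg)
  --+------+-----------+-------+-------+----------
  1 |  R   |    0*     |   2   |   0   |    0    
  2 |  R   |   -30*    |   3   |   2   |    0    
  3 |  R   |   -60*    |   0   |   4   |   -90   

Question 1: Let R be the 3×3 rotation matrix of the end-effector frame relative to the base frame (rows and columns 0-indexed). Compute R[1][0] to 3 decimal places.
End-effector x-axis (col 0 of R) = (0.0000,-1.0000,0.0000)
R[1][0] = -1.0000

-1.000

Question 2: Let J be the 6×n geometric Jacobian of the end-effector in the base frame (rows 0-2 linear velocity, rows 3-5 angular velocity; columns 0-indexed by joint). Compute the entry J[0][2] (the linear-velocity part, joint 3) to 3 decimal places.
4.000

axis z_2 = (0.0000,0.0000,1.0000); lever o_n−o_2 = (0.0000,-4.0000,0.0000)
cross product → J_v[:, 2] = (4.0000,0.0000,-0.0000)
J_ω[:, 2] = z_2
entry J[0][2] = 4.0000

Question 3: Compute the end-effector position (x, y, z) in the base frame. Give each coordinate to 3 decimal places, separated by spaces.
after link 1: o_1 = (0.0000, 0.0000, 2.0000)
after link 2: o_2 = (1.7321, -1.0000, 5.0000)
after link 3: o_3 = (1.7321, -5.0000, 5.0000)

1.732 -5.000 5.000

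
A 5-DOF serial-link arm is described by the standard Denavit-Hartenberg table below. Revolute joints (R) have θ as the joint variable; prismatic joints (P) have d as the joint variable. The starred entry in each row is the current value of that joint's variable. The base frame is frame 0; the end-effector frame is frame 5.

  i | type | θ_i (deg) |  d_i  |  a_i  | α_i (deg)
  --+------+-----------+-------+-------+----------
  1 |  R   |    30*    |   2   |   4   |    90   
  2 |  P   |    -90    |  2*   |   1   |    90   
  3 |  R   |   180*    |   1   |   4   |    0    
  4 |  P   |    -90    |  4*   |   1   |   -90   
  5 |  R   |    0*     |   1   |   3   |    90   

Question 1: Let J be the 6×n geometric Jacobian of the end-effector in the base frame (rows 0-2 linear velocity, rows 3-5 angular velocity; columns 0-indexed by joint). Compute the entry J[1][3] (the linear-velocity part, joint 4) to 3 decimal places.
prismatic axis z_3 = (-0.8660,-0.5000,-0.0000)
J_v[:, 3] = z_3; J_ω[:, 3] = (0,0,0)
entry J[1][3] = -0.5000

-0.500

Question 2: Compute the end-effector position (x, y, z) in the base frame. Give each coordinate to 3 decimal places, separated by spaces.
after link 1: o_1 = (3.4641, 2.0000, 2.0000)
after link 2: o_2 = (4.4641, 0.2679, 1.0000)
after link 3: o_3 = (3.5981, -0.2321, 5.0000)
after link 4: o_4 = (0.6340, -3.0981, 5.0000)
after link 5: o_5 = (2.1340, -5.6962, 6.0000)

2.134 -5.696 6.000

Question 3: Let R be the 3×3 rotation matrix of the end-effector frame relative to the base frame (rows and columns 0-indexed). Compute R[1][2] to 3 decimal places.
End-effector z-axis (col 2 of R) = (-0.8660,-0.5000,-0.0000)
R[1][2] = -0.5000

-0.500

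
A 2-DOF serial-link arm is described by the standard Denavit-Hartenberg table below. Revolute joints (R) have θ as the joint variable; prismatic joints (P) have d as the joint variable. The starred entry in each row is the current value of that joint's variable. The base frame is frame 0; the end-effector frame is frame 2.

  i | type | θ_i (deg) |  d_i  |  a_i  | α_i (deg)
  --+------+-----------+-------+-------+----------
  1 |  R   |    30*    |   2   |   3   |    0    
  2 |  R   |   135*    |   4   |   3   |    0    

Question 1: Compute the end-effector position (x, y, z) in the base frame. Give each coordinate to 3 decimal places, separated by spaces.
-0.300 2.276 6.000

after link 1: o_1 = (2.5981, 1.5000, 2.0000)
after link 2: o_2 = (-0.2997, 2.2765, 6.0000)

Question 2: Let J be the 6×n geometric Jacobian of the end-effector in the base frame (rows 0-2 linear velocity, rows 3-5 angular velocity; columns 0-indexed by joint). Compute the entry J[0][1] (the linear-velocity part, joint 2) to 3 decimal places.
axis z_1 = (0.0000,0.0000,1.0000); lever o_n−o_1 = (-2.8978,0.7765,4.0000)
cross product → J_v[:, 1] = (-0.7765,-2.8978,0.0000)
J_ω[:, 1] = z_1
entry J[0][1] = -0.7765

-0.776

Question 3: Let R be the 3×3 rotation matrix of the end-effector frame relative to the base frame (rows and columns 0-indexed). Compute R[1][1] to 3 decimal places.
-0.966

End-effector y-axis (col 1 of R) = (-0.2588,-0.9659,0.0000)
R[1][1] = -0.9659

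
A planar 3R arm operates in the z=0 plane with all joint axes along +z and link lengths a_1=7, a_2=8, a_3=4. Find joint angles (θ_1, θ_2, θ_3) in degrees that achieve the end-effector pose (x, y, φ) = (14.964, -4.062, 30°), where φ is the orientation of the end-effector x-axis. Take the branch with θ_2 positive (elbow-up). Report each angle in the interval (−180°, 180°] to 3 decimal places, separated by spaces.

-60.001 60.003 29.998

wrist centre = target − a_3·(cos φ, sin φ) = (11.4999, -6.0620)
cos θ_2 = (168.9955−7²−8²)/(2·7·8) = 0.5000; θ_2 = 60.0027° (elbow-up)
β = atan2(-6.0620,11.4999) = -27.7953°; ψ = atan2(6.9284,10.9997) = 32.2057°
θ_1 = β − ψ = -60.0010°
θ_3 = φ − θ_1 − θ_2 = 29.9983° (wrapped to (-180°,180°])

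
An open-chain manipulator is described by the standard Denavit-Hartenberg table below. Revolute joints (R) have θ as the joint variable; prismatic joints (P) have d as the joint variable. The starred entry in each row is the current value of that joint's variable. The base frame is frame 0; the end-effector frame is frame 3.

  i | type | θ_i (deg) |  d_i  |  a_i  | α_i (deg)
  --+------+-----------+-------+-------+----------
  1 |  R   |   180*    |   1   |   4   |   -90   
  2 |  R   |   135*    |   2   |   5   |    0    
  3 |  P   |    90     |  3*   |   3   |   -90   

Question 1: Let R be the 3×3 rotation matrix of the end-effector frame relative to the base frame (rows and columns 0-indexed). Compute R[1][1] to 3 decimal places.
1.000

End-effector y-axis (col 1 of R) = (0.0000,1.0000,-0.0000)
R[1][1] = 1.0000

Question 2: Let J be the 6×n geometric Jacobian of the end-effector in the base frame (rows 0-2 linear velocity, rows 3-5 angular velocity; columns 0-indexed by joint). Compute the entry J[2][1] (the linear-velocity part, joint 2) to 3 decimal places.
5.657

axis z_1 = (-0.0000,-1.0000,0.0000); lever o_n−o_1 = (5.6569,-5.0000,-1.4142)
cross product → J_v[:, 1] = (1.4142,0.0000,5.6569)
J_ω[:, 1] = z_1
entry J[2][1] = 5.6569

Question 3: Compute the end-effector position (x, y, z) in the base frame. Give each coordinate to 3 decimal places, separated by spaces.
after link 1: o_1 = (-4.0000, 0.0000, 1.0000)
after link 2: o_2 = (-0.4645, -2.0000, -2.5355)
after link 3: o_3 = (1.6569, -5.0000, -0.4142)

1.657 -5.000 -0.414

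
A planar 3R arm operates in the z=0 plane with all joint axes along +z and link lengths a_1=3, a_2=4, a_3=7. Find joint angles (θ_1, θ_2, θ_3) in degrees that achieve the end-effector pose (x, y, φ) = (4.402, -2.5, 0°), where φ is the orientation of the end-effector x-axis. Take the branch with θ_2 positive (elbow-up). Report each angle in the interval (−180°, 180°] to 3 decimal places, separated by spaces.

wrist centre = target − a_3·(cos φ, sin φ) = (-2.5980, -2.5000)
cos θ_2 = (12.9996−3²−4²)/(2·3·4) = -0.5000; θ_2 = 120.0011° (elbow-up)
β = atan2(-2.5000,-2.5980) = -136.1013°; ψ = atan2(3.4641,0.9999) = 73.8987°
θ_1 = β − ψ = -210.0000°
θ_3 = φ − θ_1 − θ_2 = 89.9989° (wrapped to (-180°,180°])

150.000 120.001 89.999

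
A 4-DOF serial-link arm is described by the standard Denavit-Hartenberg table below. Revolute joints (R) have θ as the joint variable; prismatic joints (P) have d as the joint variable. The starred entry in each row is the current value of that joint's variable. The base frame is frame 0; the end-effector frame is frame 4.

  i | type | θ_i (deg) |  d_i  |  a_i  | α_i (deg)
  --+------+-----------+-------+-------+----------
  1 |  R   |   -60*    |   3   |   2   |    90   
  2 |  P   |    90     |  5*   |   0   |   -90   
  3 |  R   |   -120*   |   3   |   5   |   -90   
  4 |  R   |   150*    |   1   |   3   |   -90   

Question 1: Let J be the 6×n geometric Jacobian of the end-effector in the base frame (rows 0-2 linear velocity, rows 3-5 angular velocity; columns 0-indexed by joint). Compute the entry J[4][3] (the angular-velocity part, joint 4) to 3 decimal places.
axis z_3 = (-0.4330,-0.2500,0.8660); lever o_n−o_3 = (2.2655,-0.4240,2.1651)
cross product → J_v[:, 3] = (-0.1740,2.8995,0.7500)
J_ω[:, 3] = z_3
entry J[4][3] = -0.2500

-0.250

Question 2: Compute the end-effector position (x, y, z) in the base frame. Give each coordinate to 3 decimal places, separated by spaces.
after link 1: o_1 = (1.0000, -1.7321, 3.0000)
after link 2: o_2 = (-3.3301, -4.2321, 3.0000)
after link 3: o_3 = (-8.5801, -3.7990, 0.5000)
after link 4: o_4 = (-6.3146, -4.2231, 2.6651)

-6.315 -4.223 2.665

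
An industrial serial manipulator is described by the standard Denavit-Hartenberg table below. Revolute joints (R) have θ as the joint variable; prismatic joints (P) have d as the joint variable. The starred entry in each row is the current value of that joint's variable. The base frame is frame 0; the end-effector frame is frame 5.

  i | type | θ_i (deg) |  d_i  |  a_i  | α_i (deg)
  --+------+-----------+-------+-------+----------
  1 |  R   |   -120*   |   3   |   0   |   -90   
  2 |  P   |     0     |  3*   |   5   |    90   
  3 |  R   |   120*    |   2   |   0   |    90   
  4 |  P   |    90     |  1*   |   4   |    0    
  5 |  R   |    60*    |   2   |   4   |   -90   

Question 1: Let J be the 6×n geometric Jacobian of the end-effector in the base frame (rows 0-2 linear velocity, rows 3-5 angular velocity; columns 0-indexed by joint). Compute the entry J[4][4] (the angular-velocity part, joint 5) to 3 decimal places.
axis z_4 = (0.0000,-1.0000,0.0000); lever o_n−o_4 = (-3.4641,-2.0000,2.0000)
cross product → J_v[:, 4] = (-2.0000,-0.0000,-3.4641)
J_ω[:, 4] = z_4
entry J[4][4] = -1.0000

-1.000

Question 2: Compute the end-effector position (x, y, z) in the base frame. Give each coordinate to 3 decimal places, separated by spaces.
-3.366 -8.830 11.000

after link 1: o_1 = (0.0000, 0.0000, 3.0000)
after link 2: o_2 = (0.0981, -5.8301, 3.0000)
after link 3: o_3 = (0.0981, -5.8301, 5.0000)
after link 4: o_4 = (0.0981, -6.8301, 9.0000)
after link 5: o_5 = (-3.3660, -8.8301, 11.0000)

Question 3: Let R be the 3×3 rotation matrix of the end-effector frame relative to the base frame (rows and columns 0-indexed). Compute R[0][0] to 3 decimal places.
End-effector x-axis (col 0 of R) = (-0.8660,0.0000,0.5000)
R[0][0] = -0.8660

-0.866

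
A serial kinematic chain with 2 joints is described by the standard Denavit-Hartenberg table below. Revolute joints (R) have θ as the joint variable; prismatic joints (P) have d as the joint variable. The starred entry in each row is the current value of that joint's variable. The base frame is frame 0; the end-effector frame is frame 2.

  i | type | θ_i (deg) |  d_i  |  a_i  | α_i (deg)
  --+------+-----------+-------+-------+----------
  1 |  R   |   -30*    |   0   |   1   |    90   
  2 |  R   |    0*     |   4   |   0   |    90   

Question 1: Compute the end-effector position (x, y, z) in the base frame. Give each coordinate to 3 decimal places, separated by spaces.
-1.134 -3.964 0.000

after link 1: o_1 = (0.8660, -0.5000, 0.0000)
after link 2: o_2 = (-1.1340, -3.9641, 0.0000)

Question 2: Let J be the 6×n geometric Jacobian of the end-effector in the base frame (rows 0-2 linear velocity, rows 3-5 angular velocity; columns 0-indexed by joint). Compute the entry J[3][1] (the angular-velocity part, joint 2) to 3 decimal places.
axis z_1 = (-0.5000,-0.8660,0.0000); lever o_n−o_1 = (-2.0000,-3.4641,0.0000)
cross product → J_v[:, 1] = (0.0000,-0.0000,-0.0000)
J_ω[:, 1] = z_1
entry J[3][1] = -0.5000

-0.500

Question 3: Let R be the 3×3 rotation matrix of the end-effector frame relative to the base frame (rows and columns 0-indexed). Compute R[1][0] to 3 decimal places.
End-effector x-axis (col 0 of R) = (0.8660,-0.5000,0.0000)
R[1][0] = -0.5000

-0.500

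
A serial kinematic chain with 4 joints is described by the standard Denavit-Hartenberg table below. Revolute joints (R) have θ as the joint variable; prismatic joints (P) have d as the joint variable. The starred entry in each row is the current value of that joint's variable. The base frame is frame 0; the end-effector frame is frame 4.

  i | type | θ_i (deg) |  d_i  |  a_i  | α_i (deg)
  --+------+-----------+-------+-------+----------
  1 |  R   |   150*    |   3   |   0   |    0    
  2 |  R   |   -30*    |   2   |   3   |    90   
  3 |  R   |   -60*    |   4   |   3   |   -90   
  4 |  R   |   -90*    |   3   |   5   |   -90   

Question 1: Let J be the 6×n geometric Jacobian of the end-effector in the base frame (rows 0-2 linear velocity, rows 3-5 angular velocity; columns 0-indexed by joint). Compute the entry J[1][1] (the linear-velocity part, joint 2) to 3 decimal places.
4.245

axis z_1 = (0.0000,0.0000,1.0000); lever o_n−o_1 = (4.2452,10.6471,0.9019)
cross product → J_v[:, 1] = (-10.6471,4.2452,0.0000)
J_ω[:, 1] = z_1
entry J[1][1] = 4.2452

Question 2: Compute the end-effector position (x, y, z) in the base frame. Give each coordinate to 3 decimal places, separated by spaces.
after link 1: o_1 = (0.0000, 0.0000, 3.0000)
after link 2: o_2 = (-1.5000, 2.5981, 5.0000)
after link 3: o_3 = (1.2141, 5.8971, 2.4019)
after link 4: o_4 = (4.2452, 10.6471, 3.9019)

4.245 10.647 3.902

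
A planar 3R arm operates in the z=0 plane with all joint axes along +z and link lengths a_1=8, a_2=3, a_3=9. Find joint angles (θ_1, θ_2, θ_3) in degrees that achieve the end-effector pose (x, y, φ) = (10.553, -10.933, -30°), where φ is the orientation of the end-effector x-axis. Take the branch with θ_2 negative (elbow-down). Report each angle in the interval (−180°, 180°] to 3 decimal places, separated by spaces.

wrist centre = target − a_3·(cos φ, sin φ) = (2.7588, -6.4330)
cos θ_2 = (48.9943−8²−3²)/(2·8·3) = -0.5001; θ_2 = -120.0078° (elbow-down)
β = atan2(-6.4330,2.7588) = -66.7881°; ψ = atan2(-2.5979,6.4996) = -21.7863°
θ_1 = β − ψ = -45.0018°
θ_3 = φ − θ_1 − θ_2 = 135.0096° (wrapped to (-180°,180°])

-45.002 -120.008 135.010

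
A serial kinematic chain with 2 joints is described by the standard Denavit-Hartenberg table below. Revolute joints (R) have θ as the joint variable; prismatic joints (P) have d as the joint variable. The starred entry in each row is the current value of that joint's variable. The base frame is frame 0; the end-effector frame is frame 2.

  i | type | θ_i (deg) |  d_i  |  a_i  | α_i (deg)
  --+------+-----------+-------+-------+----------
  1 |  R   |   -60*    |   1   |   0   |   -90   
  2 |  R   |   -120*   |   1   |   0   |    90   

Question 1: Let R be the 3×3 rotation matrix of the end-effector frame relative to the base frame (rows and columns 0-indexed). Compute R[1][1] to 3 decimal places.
End-effector y-axis (col 1 of R) = (0.8660,0.5000,0.0000)
R[1][1] = 0.5000

0.500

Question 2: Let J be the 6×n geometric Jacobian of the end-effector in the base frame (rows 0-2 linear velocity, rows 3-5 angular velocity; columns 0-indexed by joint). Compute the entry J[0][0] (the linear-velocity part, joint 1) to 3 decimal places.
axis z_0 = ẑ; lever o_n−o_0 = (0.8660,0.5000,1.0000)
cross product → J_v[:, 0] = (-0.5000,0.8660,0.0000)
J_ω[:, 0] = z_0
entry J[0][0] = -0.5000

-0.500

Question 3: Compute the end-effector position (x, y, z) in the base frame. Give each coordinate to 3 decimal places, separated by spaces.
0.866 0.500 1.000

after link 1: o_1 = (0.0000, 0.0000, 1.0000)
after link 2: o_2 = (0.8660, 0.5000, 1.0000)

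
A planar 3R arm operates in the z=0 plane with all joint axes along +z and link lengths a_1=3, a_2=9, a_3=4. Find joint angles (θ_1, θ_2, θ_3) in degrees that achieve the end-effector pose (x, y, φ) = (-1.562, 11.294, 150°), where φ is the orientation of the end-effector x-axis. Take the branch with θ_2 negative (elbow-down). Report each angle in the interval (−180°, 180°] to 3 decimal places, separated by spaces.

150.002 -90.004 90.002

wrist centre = target − a_3·(cos φ, sin φ) = (1.9021, 9.2940)
cos θ_2 = (89.9964−3²−9²)/(2·3·9) = -0.0001; θ_2 = -90.0038° (elbow-down)
β = atan2(9.2940,1.9021) = 78.4336°; ψ = atan2(-9.0000,2.9994) = -71.5685°
θ_1 = β − ψ = 150.0021°
θ_3 = φ − θ_1 − θ_2 = 90.0017° (wrapped to (-180°,180°])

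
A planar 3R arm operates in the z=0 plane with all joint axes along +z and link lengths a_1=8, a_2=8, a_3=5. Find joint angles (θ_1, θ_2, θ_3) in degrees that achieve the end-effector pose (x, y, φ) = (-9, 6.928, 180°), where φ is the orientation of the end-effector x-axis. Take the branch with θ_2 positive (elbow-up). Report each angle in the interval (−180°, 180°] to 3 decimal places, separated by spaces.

60.000 120.001 -0.001

wrist centre = target − a_3·(cos φ, sin φ) = (-4.0000, 6.9280)
cos θ_2 = (63.9972−8²−8²)/(2·8·8) = -0.5000; θ_2 = 120.0015° (elbow-up)
β = atan2(6.9280,-4.0000) = 120.0007°; ψ = atan2(6.9281,3.9998) = 60.0007°
θ_1 = β − ψ = 60.0000°
θ_3 = φ − θ_1 − θ_2 = -0.0015° (wrapped to (-180°,180°])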